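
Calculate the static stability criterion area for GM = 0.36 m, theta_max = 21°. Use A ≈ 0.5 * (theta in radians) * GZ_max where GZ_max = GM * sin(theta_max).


Formula: GZ_max = GM * sin(theta); Area = 0.5 * theta_rad * GZ_max
Step 1 — GZ_max = 0.36 * sin(21°) = 0.36 * 0.358368 = 0.129012 m
Step 2 — theta_rad = 21 * pi/180 = 0.366519 rad
Step 3 — Area = 0.5 * 0.366519 * 0.129012 ≈ 0.023643 m·rad (5 s.f.)

0.023643 m·rad


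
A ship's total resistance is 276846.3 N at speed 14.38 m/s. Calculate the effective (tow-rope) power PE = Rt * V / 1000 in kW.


Formula: PE = Rt * V / 1000 (kW)
Step 1 — PE (W) = 276846.3 * 14.38 = 3981049.794 W
Step 2 — PE (kW) = 3981049.794 / 1000 ≈ 3981.0 kW (5 s.f.)

3981.0 kW


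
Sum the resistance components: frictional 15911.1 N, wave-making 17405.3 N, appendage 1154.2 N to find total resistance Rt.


Formula: Rt = Rf + Rw + Ra
Substituting: Rt = 15911.1 + 17405.3 + 1154.2
Result: Rt = 34470.6 N

34470.6 N


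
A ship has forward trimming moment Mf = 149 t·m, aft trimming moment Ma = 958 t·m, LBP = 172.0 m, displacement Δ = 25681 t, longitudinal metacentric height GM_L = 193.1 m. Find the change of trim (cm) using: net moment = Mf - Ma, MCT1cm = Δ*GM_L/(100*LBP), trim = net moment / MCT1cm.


Formula: net trimming moment = Mf - Ma; MCT1cm = Δ*GM_L/(100*LBP); trim = net moment / MCT1cm
Step 1 — net trimming moment = 149 - 958 = -809 t·m
Step 2 — MCT1cm = 25681 * 193.1 / (100 * 172.0) = 288.314 t·m/cm
Step 3 — trim = -809 / 288.314 ≈ -2.8060 cm (5 s.f.)

-2.8060 cm


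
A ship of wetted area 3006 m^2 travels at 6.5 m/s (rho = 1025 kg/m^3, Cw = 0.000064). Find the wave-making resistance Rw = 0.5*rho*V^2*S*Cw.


Formula: Rw = 0.5 * rho * V^2 * S * Cw
Step 1 — V^2 = 6.5^2 = 42.25
Step 2 — 0.5 * rho * V^2 = 0.5 * 1025 * 42.25 = 21653.125
Step 3 — Rw = 21653.125 * 3006 * 0.000064 ≈ 4165.7 N (5 s.f.)

4165.7 N


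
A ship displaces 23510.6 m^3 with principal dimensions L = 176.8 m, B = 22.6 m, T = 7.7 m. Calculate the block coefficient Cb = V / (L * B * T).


Formula: Cb = V / (L * B * T)
Step 1 — L * B * T = 176.8 * 22.6 * 7.7 = 30766.736 m^3
Step 2 — Cb = 23510.6 / 30766.736 ≈ 0.76416 (5 s.f.)

0.76416


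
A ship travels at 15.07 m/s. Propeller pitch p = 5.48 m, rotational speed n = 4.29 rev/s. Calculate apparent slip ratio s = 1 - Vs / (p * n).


Formula: s = 1 - Vs / (p * n)
Step 1 — p * n = 5.48 * 4.29 = 23.5092
Step 2 — Vs / (p*n) = 15.07 / 23.5092 = 0.641026 (6 d.p.)
Step 3 — s = 1 - 0.641026 = 0.358974

0.358974


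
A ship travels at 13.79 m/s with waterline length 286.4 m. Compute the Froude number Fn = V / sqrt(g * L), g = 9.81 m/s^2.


Formula: Fn = V / sqrt(g * L)
Step 1 — g * L = 9.81 * 286.4 = 2809.584
Step 2 — sqrt(g * L) = sqrt(2809.584) = 53.005509
Step 3 — Fn = 13.79 / 53.005509 ≈ 0.26016 (5 s.f.)

0.26016


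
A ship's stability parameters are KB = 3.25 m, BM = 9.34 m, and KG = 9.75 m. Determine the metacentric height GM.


Formula: GM = KB + BM - KG
Step 1 — KM = KB + BM = 3.25 + 9.34 = 12.59 m
Step 2 — GM = KM - KG = 12.59 - 9.75 = 2.84 m

2.84 m


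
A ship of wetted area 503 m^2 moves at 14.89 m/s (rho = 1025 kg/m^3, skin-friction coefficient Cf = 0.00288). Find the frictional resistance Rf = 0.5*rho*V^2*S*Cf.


Formula: Rf = 0.5 * rho * V^2 * S * Cf
Step 1 — V^2 = 14.89^2 = 221.7121
Step 2 — 0.5 * rho * V^2 = 0.5 * 1025 * 221.7121 = 113627.45125
Step 3 — Rf = 113627.45125 * 503 * 0.00288 ≈ 164610 N (5 s.f.)

164610 N


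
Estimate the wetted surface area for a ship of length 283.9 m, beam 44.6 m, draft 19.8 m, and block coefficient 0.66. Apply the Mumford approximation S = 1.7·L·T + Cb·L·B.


Formula: S = 1.7*L*T + V/T with V = Cb*L*B*T, i.e. S = L * (1.7*T + Cb*B)
Step 1 — 1.7*T = 1.7 * 19.8 = 33.66 m
Step 2 — Cb*B = 0.66 * 44.6 = 29.436 m
Step 3 — 1.7*T + Cb*B = 33.66 + 29.436 = 63.096 m
Step 4 — S = 283.9 * 63.096 ≈ 17913 m^2 (5 s.f.)

17913 m^2


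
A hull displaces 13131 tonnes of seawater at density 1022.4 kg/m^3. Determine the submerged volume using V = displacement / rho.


Formula: V = mass / rho
Step 1 — convert tonnes to kg: 13131 t * 1000 = 13131000 kg
Step 2 — V = 13131000 / 1022.4 ≈ 12843 m^3 (5 s.f.)

12843 m^3


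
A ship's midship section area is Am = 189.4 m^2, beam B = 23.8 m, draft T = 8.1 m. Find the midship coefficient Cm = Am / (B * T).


Formula: Cm = Am / (B * T)
Step 1 — B * T = 23.8 * 8.1 = 192.78 m^2
Step 2 — Cm = 189.4 / 192.78 ≈ 0.98247 (5 s.f.)

0.98247


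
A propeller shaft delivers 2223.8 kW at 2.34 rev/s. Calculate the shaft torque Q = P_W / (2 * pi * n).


Formula: Q = P_W / (2 * pi * n)
Step 1 — P_W = 2223.8 kW * 1000 = 2223800.0 W
Step 2 — 2 * pi * n = 2 * pi * 2.34 = 14.702654
Step 3 — Q = 2223800.0 / 14.702654 ≈ 151250 N·m (5 s.f.)

151250 N·m


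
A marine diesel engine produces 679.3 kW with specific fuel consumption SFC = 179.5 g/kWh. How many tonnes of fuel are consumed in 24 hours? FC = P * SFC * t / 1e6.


Formula: FC (tonnes) = P * SFC * t / 1,000,000
Step 1 — P * SFC * t = 679.3 * 179.5 * 24 = 2926424.4 g
Step 2 — FC (tonnes) = 2926424.4 / 1,000,000 ≈ 2.9264 tonnes (5 s.f.)

2.9264 tonnes


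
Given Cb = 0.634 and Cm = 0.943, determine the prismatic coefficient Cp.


Formula: Cp = Cb / Cm
Substituting: Cp = 0.634 / 0.943
Result: Cp ≈ 0.67232 (5 s.f.)

0.67232


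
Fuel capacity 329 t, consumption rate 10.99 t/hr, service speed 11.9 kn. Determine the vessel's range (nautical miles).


Formula: endurance = fuel / rate; range = endurance * speed
Step 1 — endurance = 329 / 10.99 = 29.9363 hours
Step 2 — range = 29.9363 * 11.9 ≈ 356.24 nautical miles (5 s.f.)

356.24 NM


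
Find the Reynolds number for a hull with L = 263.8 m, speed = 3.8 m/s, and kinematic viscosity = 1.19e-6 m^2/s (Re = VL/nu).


Formula: Re = V * L / nu
Step 1 — V * L = 3.8 * 263.8 = 1002.44 m^2/s
Step 2 — Re = 1002.44 / 1.19e-6 = 8.42e+08

8.42e+08


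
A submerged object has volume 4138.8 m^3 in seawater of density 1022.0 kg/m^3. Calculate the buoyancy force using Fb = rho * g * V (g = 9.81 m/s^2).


Formula: Fb = rho * g * V
Substituting: Fb = 1022.0 * 9.81 * 4138.8
Intermediate: 1022.0 * 9.81 = 10025.82
Result: Fb = 10025.82 * 4138.8 ≈ 41495000 N (5 s.f.)

41495000 N


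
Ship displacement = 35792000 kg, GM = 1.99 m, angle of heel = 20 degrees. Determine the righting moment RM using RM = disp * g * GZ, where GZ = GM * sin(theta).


Formula: GZ = GM * sin(theta); RM = disp * g * GZ
Step 1 — GZ = 1.99 * sin(20°) = 1.99 * 0.34202 = 0.68062 m
Step 2 — RM = 35792000 * 9.81 * 0.68062 ≈ 238980000 N·m (5 s.f.)

238980000 N·m


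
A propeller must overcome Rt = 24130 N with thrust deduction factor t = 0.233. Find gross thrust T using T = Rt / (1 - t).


Formula: T = Rt / (1 - t)
Step 1 — (1 - t) = 1 - 0.233 = 0.767
Step 2 — T = 24130 / 0.767 ≈ 31460 N (5 s.f.)

31460 N


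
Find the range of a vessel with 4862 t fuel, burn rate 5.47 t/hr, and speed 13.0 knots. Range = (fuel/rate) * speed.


Formula: endurance = fuel / rate; range = endurance * speed
Step 1 — endurance = 4862 / 5.47 = 888.8483 hours
Step 2 — range = 888.8483 * 13.0 ≈ 11555 nautical miles (5 s.f.)

11555 NM


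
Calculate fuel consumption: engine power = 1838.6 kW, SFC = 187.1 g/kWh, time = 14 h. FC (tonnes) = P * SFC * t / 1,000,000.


Formula: FC (tonnes) = P * SFC * t / 1,000,000
Step 1 — P * SFC * t = 1838.6 * 187.1 * 14 = 4816028.84 g
Step 2 — FC (tonnes) = 4816028.84 / 1,000,000 ≈ 4.8160 tonnes (5 s.f.)

4.8160 tonnes


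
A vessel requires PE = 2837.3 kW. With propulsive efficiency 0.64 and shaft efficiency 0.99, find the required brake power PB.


Formula: PB = PE / (eta_D * eta_S)
Step 1 — combined efficiency = eta_D * eta_S = 0.64 * 0.99 = 0.6336
Step 2 — PB = 2837.3 / 0.6336 ≈ 4478.1 kW (5 s.f.)

4478.1 kW


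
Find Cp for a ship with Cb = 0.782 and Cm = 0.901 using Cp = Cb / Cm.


Formula: Cp = Cb / Cm
Substituting: Cp = 0.782 / 0.901
Result: Cp ≈ 0.86792 (5 s.f.)

0.86792


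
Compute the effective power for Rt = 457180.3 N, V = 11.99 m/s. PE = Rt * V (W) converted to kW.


Formula: PE = Rt * V / 1000 (kW)
Step 1 — PE (W) = 457180.3 * 11.99 = 5481591.797 W
Step 2 — PE (kW) = 5481591.797 / 1000 ≈ 5481.6 kW (5 s.f.)

5481.6 kW


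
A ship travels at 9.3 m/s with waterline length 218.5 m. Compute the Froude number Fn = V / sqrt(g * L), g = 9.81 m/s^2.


Formula: Fn = V / sqrt(g * L)
Step 1 — g * L = 9.81 * 218.5 = 2143.485
Step 2 — sqrt(g * L) = sqrt(2143.485) = 46.297786
Step 3 — Fn = 9.3 / 46.297786 ≈ 0.20087 (5 s.f.)

0.20087


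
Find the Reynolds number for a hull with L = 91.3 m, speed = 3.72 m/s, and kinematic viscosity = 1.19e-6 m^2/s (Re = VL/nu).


Formula: Re = V * L / nu
Step 1 — V * L = 3.72 * 91.3 = 339.636 m^2/s
Step 2 — Re = 339.636 / 1.19e-6 = 2.85e+08

2.85e+08


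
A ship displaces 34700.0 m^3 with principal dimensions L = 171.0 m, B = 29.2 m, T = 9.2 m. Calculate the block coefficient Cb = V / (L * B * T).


Formula: Cb = V / (L * B * T)
Step 1 — L * B * T = 171.0 * 29.2 * 9.2 = 45937.44 m^3
Step 2 — Cb = 34700.0 / 45937.44 ≈ 0.75538 (5 s.f.)

0.75538


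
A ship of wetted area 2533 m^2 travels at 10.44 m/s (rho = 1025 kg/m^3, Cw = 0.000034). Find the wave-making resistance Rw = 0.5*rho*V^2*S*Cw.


Formula: Rw = 0.5 * rho * V^2 * S * Cw
Step 1 — V^2 = 10.44^2 = 108.9936
Step 2 — 0.5 * rho * V^2 = 0.5 * 1025 * 108.9936 = 55859.22
Step 3 — Rw = 55859.22 * 2533 * 0.000034 ≈ 4810.7 N (5 s.f.)

4810.7 N


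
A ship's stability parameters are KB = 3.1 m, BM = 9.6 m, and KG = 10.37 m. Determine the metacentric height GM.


Formula: GM = KB + BM - KG
Step 1 — KM = KB + BM = 3.1 + 9.6 = 12.7 m
Step 2 — GM = KM - KG = 12.7 - 10.37 = 2.33 m

2.33 m


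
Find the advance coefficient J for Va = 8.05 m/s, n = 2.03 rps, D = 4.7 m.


Formula: J = Va / (n * D)
Step 1 — n * D = 2.03 * 4.7 = 9.541
Step 2 — J = 8.05 / 9.541 ≈ 0.84373 (5 s.f.)

0.84373


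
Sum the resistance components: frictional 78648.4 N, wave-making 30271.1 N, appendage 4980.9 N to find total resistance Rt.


Formula: Rt = Rf + Rw + Ra
Substituting: Rt = 78648.4 + 30271.1 + 4980.9
Result: Rt = 113900.4 N

113900.4 N


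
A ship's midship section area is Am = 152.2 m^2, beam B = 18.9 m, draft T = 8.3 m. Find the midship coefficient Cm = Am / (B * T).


Formula: Cm = Am / (B * T)
Step 1 — B * T = 18.9 * 8.3 = 156.87 m^2
Step 2 — Cm = 152.2 / 156.87 ≈ 0.97023 (5 s.f.)

0.97023


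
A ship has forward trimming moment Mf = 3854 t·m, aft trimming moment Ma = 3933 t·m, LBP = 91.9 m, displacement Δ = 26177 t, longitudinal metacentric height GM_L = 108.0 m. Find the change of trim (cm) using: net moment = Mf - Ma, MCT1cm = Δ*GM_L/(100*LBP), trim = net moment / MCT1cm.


Formula: net trimming moment = Mf - Ma; MCT1cm = Δ*GM_L/(100*LBP); trim = net moment / MCT1cm
Step 1 — net trimming moment = 3854 - 3933 = -79 t·m
Step 2 — MCT1cm = 26177 * 108.0 / (100 * 91.9) = 307.6296 t·m/cm
Step 3 — trim = -79 / 307.6296 ≈ -0.25680 cm (5 s.f.)

-0.25680 cm


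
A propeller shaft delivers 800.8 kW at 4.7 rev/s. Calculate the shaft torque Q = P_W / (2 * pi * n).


Formula: Q = P_W / (2 * pi * n)
Step 1 — P_W = 800.8 kW * 1000 = 800800.0 W
Step 2 — 2 * pi * n = 2 * pi * 4.7 = 29.530971
Step 3 — Q = 800800.0 / 29.530971 ≈ 27117 N·m (5 s.f.)

27117 N·m


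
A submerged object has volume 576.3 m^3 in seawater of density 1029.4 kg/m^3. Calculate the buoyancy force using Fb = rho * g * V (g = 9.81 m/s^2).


Formula: Fb = rho * g * V
Substituting: Fb = 1029.4 * 9.81 * 576.3
Intermediate: 1029.4 * 9.81 = 10098.414
Result: Fb = 10098.414 * 576.3 ≈ 5819700 N (5 s.f.)

5819700 N


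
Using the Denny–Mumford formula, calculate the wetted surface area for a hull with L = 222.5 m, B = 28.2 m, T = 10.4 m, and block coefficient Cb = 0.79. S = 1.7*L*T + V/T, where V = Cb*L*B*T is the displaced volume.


Formula: S = 1.7*L*T + V/T with V = Cb*L*B*T, i.e. S = L * (1.7*T + Cb*B)
Step 1 — 1.7*T = 1.7 * 10.4 = 17.68 m
Step 2 — Cb*B = 0.79 * 28.2 = 22.278 m
Step 3 — 1.7*T + Cb*B = 17.68 + 22.278 = 39.958 m
Step 4 — S = 222.5 * 39.958 ≈ 8890.7 m^2 (5 s.f.)

8890.7 m^2


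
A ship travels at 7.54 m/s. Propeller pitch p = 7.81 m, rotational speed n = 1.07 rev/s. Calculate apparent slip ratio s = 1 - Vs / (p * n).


Formula: s = 1 - Vs / (p * n)
Step 1 — p * n = 7.81 * 1.07 = 8.3567
Step 2 — Vs / (p*n) = 7.54 / 8.3567 = 0.90227 (6 d.p.)
Step 3 — s = 1 - 0.90227 = 0.09773

0.09773


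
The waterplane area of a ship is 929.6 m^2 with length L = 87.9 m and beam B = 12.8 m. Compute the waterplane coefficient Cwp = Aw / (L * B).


Formula: Cwp = Aw / (L * B)
Step 1 — L * B = 87.9 * 12.8 = 1125.12 m^2
Step 2 — Cwp = 929.6 / 1125.12 ≈ 0.82622 (5 s.f.)

0.82622


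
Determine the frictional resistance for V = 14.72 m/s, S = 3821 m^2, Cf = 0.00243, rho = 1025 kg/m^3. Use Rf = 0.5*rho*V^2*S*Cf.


Formula: Rf = 0.5 * rho * V^2 * S * Cf
Step 1 — V^2 = 14.72^2 = 216.6784
Step 2 — 0.5 * rho * V^2 = 0.5 * 1025 * 216.6784 = 111047.68
Step 3 — Rf = 111047.68 * 3821 * 0.00243 ≈ 1031100 N (5 s.f.)

1031100 N


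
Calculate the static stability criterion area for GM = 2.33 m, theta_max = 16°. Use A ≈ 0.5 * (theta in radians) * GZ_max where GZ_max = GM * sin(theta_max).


Formula: GZ_max = GM * sin(theta); Area = 0.5 * theta_rad * GZ_max
Step 1 — GZ_max = 2.33 * sin(16°) = 2.33 * 0.275637 = 0.642234 m
Step 2 — theta_rad = 16 * pi/180 = 0.279253 rad
Step 3 — Area = 0.5 * 0.279253 * 0.642234 ≈ 0.089673 m·rad (5 s.f.)

0.089673 m·rad


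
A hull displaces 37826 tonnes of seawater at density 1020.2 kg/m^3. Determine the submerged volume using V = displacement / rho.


Formula: V = mass / rho
Step 1 — convert tonnes to kg: 37826 t * 1000 = 37826000 kg
Step 2 — V = 37826000 / 1020.2 ≈ 37077 m^3 (5 s.f.)

37077 m^3


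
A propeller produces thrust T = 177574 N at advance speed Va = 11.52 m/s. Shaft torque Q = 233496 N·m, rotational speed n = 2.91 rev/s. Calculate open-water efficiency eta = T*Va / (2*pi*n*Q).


Formula: eta = T * Va / (2 * pi * n * Q)
Step 1 — numerator = T * Va = 177574 * 11.52 = 2045652.48
Step 2 — 2 * pi * n = 2 * pi * 2.91 = 18.284069
Step 3 — denominator = 18.284069 * 233496 = 4269256.98
Step 4 — eta = 2045652.48 / 4269256.98 ≈ 0.47916 (5 s.f.)

0.47916


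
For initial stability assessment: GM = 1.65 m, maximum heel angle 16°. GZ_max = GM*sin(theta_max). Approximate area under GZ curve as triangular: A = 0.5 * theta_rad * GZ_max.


Formula: GZ_max = GM * sin(theta); Area = 0.5 * theta_rad * GZ_max
Step 1 — GZ_max = 1.65 * sin(16°) = 1.65 * 0.275637 = 0.454801 m
Step 2 — theta_rad = 16 * pi/180 = 0.279253 rad
Step 3 — Area = 0.5 * 0.279253 * 0.454801 ≈ 0.063502 m·rad (5 s.f.)

0.063502 m·rad


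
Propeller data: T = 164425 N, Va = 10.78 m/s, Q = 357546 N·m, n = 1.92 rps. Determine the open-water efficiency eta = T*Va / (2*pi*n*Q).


Formula: eta = T * Va / (2 * pi * n * Q)
Step 1 — numerator = T * Va = 164425 * 10.78 = 1772501.5
Step 2 — 2 * pi * n = 2 * pi * 1.92 = 12.063716
Step 3 — denominator = 12.063716 * 357546 = 4313333.4
Step 4 — eta = 1772501.5 / 4313333.4 ≈ 0.41094 (5 s.f.)

0.41094


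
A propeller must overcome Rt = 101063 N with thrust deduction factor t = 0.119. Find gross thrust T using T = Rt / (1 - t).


Formula: T = Rt / (1 - t)
Step 1 — (1 - t) = 1 - 0.119 = 0.881
Step 2 — T = 101063 / 0.881 ≈ 114710 N (5 s.f.)

114710 N


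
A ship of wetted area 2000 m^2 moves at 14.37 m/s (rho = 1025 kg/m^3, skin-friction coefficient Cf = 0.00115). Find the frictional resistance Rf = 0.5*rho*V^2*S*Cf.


Formula: Rf = 0.5 * rho * V^2 * S * Cf
Step 1 — V^2 = 14.37^2 = 206.4969
Step 2 — 0.5 * rho * V^2 = 0.5 * 1025 * 206.4969 = 105829.66125
Step 3 — Rf = 105829.66125 * 2000 * 0.00115 ≈ 243410 N (5 s.f.)

243410 N


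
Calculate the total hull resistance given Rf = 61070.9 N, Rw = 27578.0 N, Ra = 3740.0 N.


Formula: Rt = Rf + Rw + Ra
Substituting: Rt = 61070.9 + 27578.0 + 3740.0
Result: Rt = 92388.9 N

92388.9 N


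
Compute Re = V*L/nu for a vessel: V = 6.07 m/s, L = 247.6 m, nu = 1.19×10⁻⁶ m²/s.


Formula: Re = V * L / nu
Step 1 — V * L = 6.07 * 247.6 = 1502.932 m^2/s
Step 2 — Re = 1502.932 / 1.19e-6 = 1.26e+09

1.26e+09


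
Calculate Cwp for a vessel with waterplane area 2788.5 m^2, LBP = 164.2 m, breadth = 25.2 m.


Formula: Cwp = Aw / (L * B)
Step 1 — L * B = 164.2 * 25.2 = 4137.84 m^2
Step 2 — Cwp = 2788.5 / 4137.84 ≈ 0.67390 (5 s.f.)

0.67390


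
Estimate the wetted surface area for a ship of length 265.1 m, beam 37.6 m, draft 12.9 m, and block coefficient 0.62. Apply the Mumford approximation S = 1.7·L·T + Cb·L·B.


Formula: S = 1.7*L*T + V/T with V = Cb*L*B*T, i.e. S = L * (1.7*T + Cb*B)
Step 1 — 1.7*T = 1.7 * 12.9 = 21.93 m
Step 2 — Cb*B = 0.62 * 37.6 = 23.312 m
Step 3 — 1.7*T + Cb*B = 21.93 + 23.312 = 45.242 m
Step 4 — S = 265.1 * 45.242 ≈ 11994 m^2 (5 s.f.)

11994 m^2


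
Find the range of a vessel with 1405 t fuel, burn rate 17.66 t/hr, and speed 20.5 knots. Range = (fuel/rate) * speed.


Formula: endurance = fuel / rate; range = endurance * speed
Step 1 — endurance = 1405 / 17.66 = 79.5583 hours
Step 2 — range = 79.5583 * 20.5 ≈ 1630.9 nautical miles (5 s.f.)

1630.9 NM


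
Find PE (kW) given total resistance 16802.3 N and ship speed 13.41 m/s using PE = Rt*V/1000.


Formula: PE = Rt * V / 1000 (kW)
Step 1 — PE (W) = 16802.3 * 13.41 = 225318.843 W
Step 2 — PE (kW) = 225318.843 / 1000 ≈ 225.32 kW (5 s.f.)

225.32 kW


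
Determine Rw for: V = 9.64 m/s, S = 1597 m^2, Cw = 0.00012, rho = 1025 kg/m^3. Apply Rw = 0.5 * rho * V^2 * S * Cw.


Formula: Rw = 0.5 * rho * V^2 * S * Cw
Step 1 — V^2 = 9.64^2 = 92.9296
Step 2 — 0.5 * rho * V^2 = 0.5 * 1025 * 92.9296 = 47626.42
Step 3 — Rw = 47626.42 * 1597 * 0.00012 ≈ 9127.1 N (5 s.f.)

9127.1 N


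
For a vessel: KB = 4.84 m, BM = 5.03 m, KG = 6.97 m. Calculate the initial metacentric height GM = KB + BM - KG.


Formula: GM = KB + BM - KG
Step 1 — KM = KB + BM = 4.84 + 5.03 = 9.87 m
Step 2 — GM = KM - KG = 9.87 - 6.97 = 2.9 m

2.9 m


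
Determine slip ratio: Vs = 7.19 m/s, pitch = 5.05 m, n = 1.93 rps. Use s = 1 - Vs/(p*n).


Formula: s = 1 - Vs / (p * n)
Step 1 — p * n = 5.05 * 1.93 = 9.7465
Step 2 — Vs / (p*n) = 7.19 / 9.7465 = 0.737701 (6 d.p.)
Step 3 — s = 1 - 0.737701 = 0.262299

0.262299


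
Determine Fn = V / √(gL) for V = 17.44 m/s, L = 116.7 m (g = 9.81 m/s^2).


Formula: Fn = V / sqrt(g * L)
Step 1 — g * L = 9.81 * 116.7 = 1144.827
Step 2 — sqrt(g * L) = sqrt(1144.827) = 33.835292
Step 3 — Fn = 17.44 / 33.835292 ≈ 0.51544 (5 s.f.)

0.51544


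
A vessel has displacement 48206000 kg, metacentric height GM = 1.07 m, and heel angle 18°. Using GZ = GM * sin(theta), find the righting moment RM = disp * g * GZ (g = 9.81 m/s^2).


Formula: GZ = GM * sin(theta); RM = disp * g * GZ
Step 1 — GZ = 1.07 * sin(18°) = 1.07 * 0.309017 = 0.330648 m
Step 2 — RM = 48206000 * 9.81 * 0.330648 ≈ 156360000 N·m (5 s.f.)

156360000 N·m


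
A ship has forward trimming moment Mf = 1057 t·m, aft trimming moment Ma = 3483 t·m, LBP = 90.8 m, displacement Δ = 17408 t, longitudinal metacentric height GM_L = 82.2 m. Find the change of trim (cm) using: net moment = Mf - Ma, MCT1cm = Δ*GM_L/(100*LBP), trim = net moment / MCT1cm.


Formula: net trimming moment = Mf - Ma; MCT1cm = Δ*GM_L/(100*LBP); trim = net moment / MCT1cm
Step 1 — net trimming moment = 1057 - 3483 = -2426 t·m
Step 2 — MCT1cm = 17408 * 82.2 / (100 * 90.8) = 157.5922 t·m/cm
Step 3 — trim = -2426 / 157.5922 ≈ -15.394 cm (5 s.f.)

-15.394 cm


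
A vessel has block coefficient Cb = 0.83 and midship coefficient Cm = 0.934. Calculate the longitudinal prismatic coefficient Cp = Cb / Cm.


Formula: Cp = Cb / Cm
Substituting: Cp = 0.83 / 0.934
Result: Cp ≈ 0.88865 (5 s.f.)

0.88865


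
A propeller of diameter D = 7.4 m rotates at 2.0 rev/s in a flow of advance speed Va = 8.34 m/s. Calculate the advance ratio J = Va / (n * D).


Formula: J = Va / (n * D)
Step 1 — n * D = 2.0 * 7.4 = 14.8
Step 2 — J = 8.34 / 14.8 ≈ 0.56351 (5 s.f.)

0.56351


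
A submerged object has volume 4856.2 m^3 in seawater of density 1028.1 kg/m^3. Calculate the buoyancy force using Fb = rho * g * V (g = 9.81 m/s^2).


Formula: Fb = rho * g * V
Substituting: Fb = 1028.1 * 9.81 * 4856.2
Intermediate: 1028.1 * 9.81 = 10085.661
Result: Fb = 10085.661 * 4856.2 ≈ 48978000 N (5 s.f.)

48978000 N


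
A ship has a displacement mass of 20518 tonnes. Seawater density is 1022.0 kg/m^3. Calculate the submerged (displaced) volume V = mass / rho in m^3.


Formula: V = mass / rho
Step 1 — convert tonnes to kg: 20518 t * 1000 = 20518000 kg
Step 2 — V = 20518000 / 1022.0 ≈ 20076 m^3 (5 s.f.)

20076 m^3


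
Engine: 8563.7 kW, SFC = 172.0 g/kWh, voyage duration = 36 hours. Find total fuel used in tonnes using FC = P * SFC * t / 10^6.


Formula: FC (tonnes) = P * SFC * t / 1,000,000
Step 1 — P * SFC * t = 8563.7 * 172.0 * 36 = 53026430.4 g
Step 2 — FC (tonnes) = 53026430.4 / 1,000,000 ≈ 53.026 tonnes (5 s.f.)

53.026 tonnes


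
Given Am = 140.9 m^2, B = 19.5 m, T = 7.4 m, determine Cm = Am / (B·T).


Formula: Cm = Am / (B * T)
Step 1 — B * T = 19.5 * 7.4 = 144.3 m^2
Step 2 — Cm = 140.9 / 144.3 ≈ 0.97644 (5 s.f.)

0.97644


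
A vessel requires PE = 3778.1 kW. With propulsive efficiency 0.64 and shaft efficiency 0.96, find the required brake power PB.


Formula: PB = PE / (eta_D * eta_S)
Step 1 — combined efficiency = eta_D * eta_S = 0.64 * 0.96 = 0.6144
Step 2 — PB = 3778.1 / 0.6144 ≈ 6149.3 kW (5 s.f.)

6149.3 kW


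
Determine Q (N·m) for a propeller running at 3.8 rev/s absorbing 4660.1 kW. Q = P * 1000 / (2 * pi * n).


Formula: Q = P_W / (2 * pi * n)
Step 1 — P_W = 4660.1 kW * 1000 = 4660100.0 W
Step 2 — 2 * pi * n = 2 * pi * 3.8 = 23.876104
Step 3 — Q = 4660100.0 / 23.876104 ≈ 195180 N·m (5 s.f.)

195180 N·m


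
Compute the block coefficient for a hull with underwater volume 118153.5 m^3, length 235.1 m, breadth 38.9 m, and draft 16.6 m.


Formula: Cb = V / (L * B * T)
Step 1 — L * B * T = 235.1 * 38.9 * 16.6 = 151813.474 m^3
Step 2 — Cb = 118153.5 / 151813.474 ≈ 0.77828 (5 s.f.)

0.77828


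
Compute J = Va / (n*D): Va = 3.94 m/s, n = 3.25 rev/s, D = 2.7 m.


Formula: J = Va / (n * D)
Step 1 — n * D = 3.25 * 2.7 = 8.775
Step 2 — J = 3.94 / 8.775 ≈ 0.44900 (5 s.f.)

0.44900


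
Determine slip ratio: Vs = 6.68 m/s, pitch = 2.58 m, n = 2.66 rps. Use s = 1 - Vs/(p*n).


Formula: s = 1 - Vs / (p * n)
Step 1 — p * n = 2.58 * 2.66 = 6.8628
Step 2 — Vs / (p*n) = 6.68 / 6.8628 = 0.973364 (6 d.p.)
Step 3 — s = 1 - 0.973364 = 0.026636

0.026636


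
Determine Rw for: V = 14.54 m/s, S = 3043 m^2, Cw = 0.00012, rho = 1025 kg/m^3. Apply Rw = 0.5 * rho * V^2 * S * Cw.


Formula: Rw = 0.5 * rho * V^2 * S * Cw
Step 1 — V^2 = 14.54^2 = 211.4116
Step 2 — 0.5 * rho * V^2 = 0.5 * 1025 * 211.4116 = 108348.445
Step 3 — Rw = 108348.445 * 3043 * 0.00012 ≈ 39565 N (5 s.f.)

39565 N


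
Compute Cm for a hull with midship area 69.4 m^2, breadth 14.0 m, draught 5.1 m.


Formula: Cm = Am / (B * T)
Step 1 — B * T = 14.0 * 5.1 = 71.4 m^2
Step 2 — Cm = 69.4 / 71.4 ≈ 0.97199 (5 s.f.)

0.97199


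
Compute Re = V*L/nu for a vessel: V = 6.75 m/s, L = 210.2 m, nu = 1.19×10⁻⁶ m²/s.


Formula: Re = V * L / nu
Step 1 — V * L = 6.75 * 210.2 = 1418.85 m^2/s
Step 2 — Re = 1418.85 / 1.19e-6 = 1.19e+09

1.19e+09


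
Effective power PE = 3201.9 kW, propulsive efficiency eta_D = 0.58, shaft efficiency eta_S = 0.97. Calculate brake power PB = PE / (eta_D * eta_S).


Formula: PB = PE / (eta_D * eta_S)
Step 1 — combined efficiency = eta_D * eta_S = 0.58 * 0.97 = 0.5626
Step 2 — PB = 3201.9 / 0.5626 ≈ 5691.3 kW (5 s.f.)

5691.3 kW


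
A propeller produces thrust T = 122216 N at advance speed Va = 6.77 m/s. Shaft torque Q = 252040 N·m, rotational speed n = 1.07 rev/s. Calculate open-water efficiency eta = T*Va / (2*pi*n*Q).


Formula: eta = T * Va / (2 * pi * n * Q)
Step 1 — numerator = T * Va = 122216 * 6.77 = 827402.32
Step 2 — 2 * pi * n = 2 * pi * 1.07 = 6.723008
Step 3 — denominator = 6.723008 * 252040 = 1694466.94
Step 4 — eta = 827402.32 / 1694466.94 ≈ 0.48830 (5 s.f.)

0.48830


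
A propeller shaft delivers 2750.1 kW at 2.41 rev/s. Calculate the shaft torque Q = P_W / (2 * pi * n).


Formula: Q = P_W / (2 * pi * n)
Step 1 — P_W = 2750.1 kW * 1000 = 2750100.0 W
Step 2 — 2 * pi * n = 2 * pi * 2.41 = 15.142477
Step 3 — Q = 2750100.0 / 15.142477 ≈ 181610 N·m (5 s.f.)

181610 N·m


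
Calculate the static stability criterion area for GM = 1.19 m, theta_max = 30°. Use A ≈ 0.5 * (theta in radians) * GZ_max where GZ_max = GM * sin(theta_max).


Formula: GZ_max = GM * sin(theta); Area = 0.5 * theta_rad * GZ_max
Step 1 — GZ_max = 1.19 * sin(30°) = 1.19 * 0.5 = 0.595 m
Step 2 — theta_rad = 30 * pi/180 = 0.523599 rad
Step 3 — Area = 0.5 * 0.523599 * 0.595 ≈ 0.15577 m·rad (5 s.f.)

0.15577 m·rad


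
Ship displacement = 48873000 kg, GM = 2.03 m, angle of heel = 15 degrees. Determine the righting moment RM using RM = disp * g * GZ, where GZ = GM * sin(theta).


Formula: GZ = GM * sin(theta); RM = disp * g * GZ
Step 1 — GZ = 2.03 * sin(15°) = 2.03 * 0.258819 = 0.525403 m
Step 2 — RM = 48873000 * 9.81 * 0.525403 ≈ 251900000 N·m (5 s.f.)

251900000 N·m


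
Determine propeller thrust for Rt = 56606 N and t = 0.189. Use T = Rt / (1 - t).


Formula: T = Rt / (1 - t)
Step 1 — (1 - t) = 1 - 0.189 = 0.811
Step 2 — T = 56606 / 0.811 ≈ 69798 N (5 s.f.)

69798 N


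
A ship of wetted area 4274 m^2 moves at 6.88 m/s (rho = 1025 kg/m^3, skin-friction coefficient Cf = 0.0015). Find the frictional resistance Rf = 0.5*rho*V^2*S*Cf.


Formula: Rf = 0.5 * rho * V^2 * S * Cf
Step 1 — V^2 = 6.88^2 = 47.3344
Step 2 — 0.5 * rho * V^2 = 0.5 * 1025 * 47.3344 = 24258.88
Step 3 — Rf = 24258.88 * 4274 * 0.0015 ≈ 155520 N (5 s.f.)

155520 N


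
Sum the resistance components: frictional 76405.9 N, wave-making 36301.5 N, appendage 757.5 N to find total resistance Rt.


Formula: Rt = Rf + Rw + Ra
Substituting: Rt = 76405.9 + 36301.5 + 757.5
Result: Rt = 113464.9 N

113464.9 N


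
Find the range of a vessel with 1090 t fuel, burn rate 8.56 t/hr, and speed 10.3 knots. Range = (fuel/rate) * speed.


Formula: endurance = fuel / rate; range = endurance * speed
Step 1 — endurance = 1090 / 8.56 = 127.3364 hours
Step 2 — range = 127.3364 * 10.3 ≈ 1311.6 nautical miles (5 s.f.)

1311.6 NM


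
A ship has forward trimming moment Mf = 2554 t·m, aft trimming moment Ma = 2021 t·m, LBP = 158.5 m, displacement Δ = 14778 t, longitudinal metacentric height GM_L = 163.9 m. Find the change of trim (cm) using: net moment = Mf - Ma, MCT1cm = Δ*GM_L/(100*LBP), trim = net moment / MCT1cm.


Formula: net trimming moment = Mf - Ma; MCT1cm = Δ*GM_L/(100*LBP); trim = net moment / MCT1cm
Step 1 — net trimming moment = 2554 - 2021 = 533 t·m
Step 2 — MCT1cm = 14778 * 163.9 / (100 * 158.5) = 152.8148 t·m/cm
Step 3 — trim = 533 / 152.8148 ≈ 3.4879 cm (5 s.f.)

3.4879 cm


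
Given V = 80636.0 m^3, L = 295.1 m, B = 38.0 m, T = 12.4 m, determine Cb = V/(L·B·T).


Formula: Cb = V / (L * B * T)
Step 1 — L * B * T = 295.1 * 38.0 * 12.4 = 139051.12 m^3
Step 2 — Cb = 80636.0 / 139051.12 ≈ 0.57990 (5 s.f.)

0.57990


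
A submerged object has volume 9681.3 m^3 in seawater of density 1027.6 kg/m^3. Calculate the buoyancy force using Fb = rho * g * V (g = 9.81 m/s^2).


Formula: Fb = rho * g * V
Substituting: Fb = 1027.6 * 9.81 * 9681.3
Intermediate: 1027.6 * 9.81 = 10080.756
Result: Fb = 10080.756 * 9681.3 ≈ 97595000 N (5 s.f.)

97595000 N


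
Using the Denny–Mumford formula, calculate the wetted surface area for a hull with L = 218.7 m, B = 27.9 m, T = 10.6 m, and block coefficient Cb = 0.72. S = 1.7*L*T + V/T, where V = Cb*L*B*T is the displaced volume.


Formula: S = 1.7*L*T + V/T with V = Cb*L*B*T, i.e. S = L * (1.7*T + Cb*B)
Step 1 — 1.7*T = 1.7 * 10.6 = 18.02 m
Step 2 — Cb*B = 0.72 * 27.9 = 20.088 m
Step 3 — 1.7*T + Cb*B = 18.02 + 20.088 = 38.108 m
Step 4 — S = 218.7 * 38.108 ≈ 8334.2 m^2 (5 s.f.)

8334.2 m^2


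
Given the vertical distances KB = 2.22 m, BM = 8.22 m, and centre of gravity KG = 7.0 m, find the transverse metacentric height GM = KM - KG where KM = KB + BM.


Formula: GM = KB + BM - KG
Step 1 — KM = KB + BM = 2.22 + 8.22 = 10.44 m
Step 2 — GM = KM - KG = 10.44 - 7.0 = 3.44 m

3.44 m


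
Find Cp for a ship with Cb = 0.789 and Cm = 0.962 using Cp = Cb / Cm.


Formula: Cp = Cb / Cm
Substituting: Cp = 0.789 / 0.962
Result: Cp ≈ 0.82017 (5 s.f.)

0.82017


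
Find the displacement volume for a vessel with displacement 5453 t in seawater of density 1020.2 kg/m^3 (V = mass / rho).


Formula: V = mass / rho
Step 1 — convert tonnes to kg: 5453 t * 1000 = 5453000 kg
Step 2 — V = 5453000 / 1020.2 ≈ 5345.0 m^3 (5 s.f.)

5345.0 m^3


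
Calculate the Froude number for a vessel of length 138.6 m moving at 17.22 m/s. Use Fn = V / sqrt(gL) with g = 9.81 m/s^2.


Formula: Fn = V / sqrt(g * L)
Step 1 — g * L = 9.81 * 138.6 = 1359.666
Step 2 — sqrt(g * L) = sqrt(1359.666) = 36.873649
Step 3 — Fn = 17.22 / 36.873649 ≈ 0.46700 (5 s.f.)

0.46700


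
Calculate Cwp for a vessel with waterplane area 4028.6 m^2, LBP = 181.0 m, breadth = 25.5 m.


Formula: Cwp = Aw / (L * B)
Step 1 — L * B = 181.0 * 25.5 = 4615.5 m^2
Step 2 — Cwp = 4028.6 / 4615.5 ≈ 0.87284 (5 s.f.)

0.87284


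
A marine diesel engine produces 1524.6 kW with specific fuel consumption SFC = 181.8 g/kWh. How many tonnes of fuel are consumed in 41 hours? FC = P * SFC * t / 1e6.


Formula: FC (tonnes) = P * SFC * t / 1,000,000
Step 1 — P * SFC * t = 1524.6 * 181.8 * 41 = 11364063.48 g
Step 2 — FC (tonnes) = 11364063.48 / 1,000,000 ≈ 11.364 tonnes (5 s.f.)

11.364 tonnes


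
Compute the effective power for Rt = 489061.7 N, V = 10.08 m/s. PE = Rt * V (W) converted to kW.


Formula: PE = Rt * V / 1000 (kW)
Step 1 — PE (W) = 489061.7 * 10.08 = 4929741.936 W
Step 2 — PE (kW) = 4929741.936 / 1000 ≈ 4929.7 kW (5 s.f.)

4929.7 kW


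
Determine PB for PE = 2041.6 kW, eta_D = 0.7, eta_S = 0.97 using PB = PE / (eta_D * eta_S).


Formula: PB = PE / (eta_D * eta_S)
Step 1 — combined efficiency = eta_D * eta_S = 0.7 * 0.97 = 0.679
Step 2 — PB = 2041.6 / 0.679 ≈ 3006.8 kW (5 s.f.)

3006.8 kW


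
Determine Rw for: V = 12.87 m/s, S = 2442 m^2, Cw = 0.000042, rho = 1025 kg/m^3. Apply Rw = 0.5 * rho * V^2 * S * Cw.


Formula: Rw = 0.5 * rho * V^2 * S * Cw
Step 1 — V^2 = 12.87^2 = 165.6369
Step 2 — 0.5 * rho * V^2 = 0.5 * 1025 * 165.6369 = 84888.91125
Step 3 — Rw = 84888.91125 * 2442 * 0.000042 ≈ 8706.5 N (5 s.f.)

8706.5 N


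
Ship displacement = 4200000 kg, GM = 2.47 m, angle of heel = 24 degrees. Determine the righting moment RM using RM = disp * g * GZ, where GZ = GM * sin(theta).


Formula: GZ = GM * sin(theta); RM = disp * g * GZ
Step 1 — GZ = 2.47 * sin(24°) = 2.47 * 0.406737 = 1.00464 m
Step 2 — RM = 4200000 * 9.81 * 1.00464 ≈ 41393000 N·m (5 s.f.)

41393000 N·m


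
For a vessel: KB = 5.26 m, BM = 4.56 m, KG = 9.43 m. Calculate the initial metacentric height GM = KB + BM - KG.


Formula: GM = KB + BM - KG
Step 1 — KM = KB + BM = 5.26 + 4.56 = 9.82 m
Step 2 — GM = KM - KG = 9.82 - 9.43 = 0.39 m

0.39 m


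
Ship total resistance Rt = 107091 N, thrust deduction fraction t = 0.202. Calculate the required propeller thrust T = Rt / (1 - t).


Formula: T = Rt / (1 - t)
Step 1 — (1 - t) = 1 - 0.202 = 0.798
Step 2 — T = 107091 / 0.798 ≈ 134200 N (5 s.f.)

134200 N


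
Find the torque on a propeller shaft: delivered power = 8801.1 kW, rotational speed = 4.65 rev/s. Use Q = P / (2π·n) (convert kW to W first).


Formula: Q = P_W / (2 * pi * n)
Step 1 — P_W = 8801.1 kW * 1000 = 8801100.0 W
Step 2 — 2 * pi * n = 2 * pi * 4.65 = 29.216812
Step 3 — Q = 8801100.0 / 29.216812 ≈ 301230 N·m (5 s.f.)

301230 N·m


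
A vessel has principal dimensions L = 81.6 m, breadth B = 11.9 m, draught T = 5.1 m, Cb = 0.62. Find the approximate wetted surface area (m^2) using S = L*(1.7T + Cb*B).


Formula: S = 1.7*L*T + V/T with V = Cb*L*B*T, i.e. S = L * (1.7*T + Cb*B)
Step 1 — 1.7*T = 1.7 * 5.1 = 8.67 m
Step 2 — Cb*B = 0.62 * 11.9 = 7.378 m
Step 3 — 1.7*T + Cb*B = 8.67 + 7.378 = 16.048 m
Step 4 — S = 81.6 * 16.048 ≈ 1309.5 m^2 (5 s.f.)

1309.5 m^2


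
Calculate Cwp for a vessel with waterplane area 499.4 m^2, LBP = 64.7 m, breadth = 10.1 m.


Formula: Cwp = Aw / (L * B)
Step 1 — L * B = 64.7 * 10.1 = 653.47 m^2
Step 2 — Cwp = 499.4 / 653.47 ≈ 0.76423 (5 s.f.)

0.76423


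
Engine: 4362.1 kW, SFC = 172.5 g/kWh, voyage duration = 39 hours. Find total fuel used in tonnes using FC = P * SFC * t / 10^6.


Formula: FC (tonnes) = P * SFC * t / 1,000,000
Step 1 — P * SFC * t = 4362.1 * 172.5 * 39 = 29346027.75 g
Step 2 — FC (tonnes) = 29346027.75 / 1,000,000 ≈ 29.346 tonnes (5 s.f.)

29.346 tonnes


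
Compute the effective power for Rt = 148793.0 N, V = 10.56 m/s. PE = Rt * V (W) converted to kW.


Formula: PE = Rt * V / 1000 (kW)
Step 1 — PE (W) = 148793.0 * 10.56 = 1571254.08 W
Step 2 — PE (kW) = 1571254.08 / 1000 ≈ 1571.3 kW (5 s.f.)

1571.3 kW


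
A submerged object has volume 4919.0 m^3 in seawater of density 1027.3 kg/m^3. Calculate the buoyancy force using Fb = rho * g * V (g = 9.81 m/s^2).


Formula: Fb = rho * g * V
Substituting: Fb = 1027.3 * 9.81 * 4919.0
Intermediate: 1027.3 * 9.81 = 10077.813
Result: Fb = 10077.813 * 4919.0 ≈ 49573000 N (5 s.f.)

49573000 N


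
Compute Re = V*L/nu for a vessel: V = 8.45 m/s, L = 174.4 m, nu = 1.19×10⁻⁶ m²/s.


Formula: Re = V * L / nu
Step 1 — V * L = 8.45 * 174.4 = 1473.68 m^2/s
Step 2 — Re = 1473.68 / 1.19e-6 = 1.24e+09

1.24e+09


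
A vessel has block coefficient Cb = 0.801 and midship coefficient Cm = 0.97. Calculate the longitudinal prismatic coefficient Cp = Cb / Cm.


Formula: Cp = Cb / Cm
Substituting: Cp = 0.801 / 0.97
Result: Cp ≈ 0.82577 (5 s.f.)

0.82577


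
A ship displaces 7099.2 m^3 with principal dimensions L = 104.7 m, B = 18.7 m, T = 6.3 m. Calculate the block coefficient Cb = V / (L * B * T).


Formula: Cb = V / (L * B * T)
Step 1 — L * B * T = 104.7 * 18.7 * 6.3 = 12334.707 m^3
Step 2 — Cb = 7099.2 / 12334.707 ≈ 0.57555 (5 s.f.)

0.57555


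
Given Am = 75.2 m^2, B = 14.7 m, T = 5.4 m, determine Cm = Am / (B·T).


Formula: Cm = Am / (B * T)
Step 1 — B * T = 14.7 * 5.4 = 79.38 m^2
Step 2 — Cm = 75.2 / 79.38 ≈ 0.94734 (5 s.f.)

0.94734


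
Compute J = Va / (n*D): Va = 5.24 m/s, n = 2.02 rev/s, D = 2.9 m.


Formula: J = Va / (n * D)
Step 1 — n * D = 2.02 * 2.9 = 5.858
Step 2 — J = 5.24 / 5.858 ≈ 0.89450 (5 s.f.)

0.89450


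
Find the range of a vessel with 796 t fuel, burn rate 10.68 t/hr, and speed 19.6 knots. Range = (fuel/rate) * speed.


Formula: endurance = fuel / rate; range = endurance * speed
Step 1 — endurance = 796 / 10.68 = 74.5318 hours
Step 2 — range = 74.5318 * 19.6 ≈ 1460.8 nautical miles (5 s.f.)

1460.8 NM


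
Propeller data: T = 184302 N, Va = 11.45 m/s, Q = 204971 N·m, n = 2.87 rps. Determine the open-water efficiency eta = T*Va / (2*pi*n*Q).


Formula: eta = T * Va / (2 * pi * n * Q)
Step 1 — numerator = T * Va = 184302 * 11.45 = 2110257.9
Step 2 — 2 * pi * n = 2 * pi * 2.87 = 18.032742
Step 3 — denominator = 18.032742 * 204971 = 3696189.16
Step 4 — eta = 2110257.9 / 3696189.16 ≈ 0.57093 (5 s.f.)

0.57093


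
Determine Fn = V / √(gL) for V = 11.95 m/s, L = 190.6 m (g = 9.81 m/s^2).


Formula: Fn = V / sqrt(g * L)
Step 1 — g * L = 9.81 * 190.6 = 1869.786
Step 2 — sqrt(g * L) = sqrt(1869.786) = 43.241022
Step 3 — Fn = 11.95 / 43.241022 ≈ 0.27636 (5 s.f.)

0.27636


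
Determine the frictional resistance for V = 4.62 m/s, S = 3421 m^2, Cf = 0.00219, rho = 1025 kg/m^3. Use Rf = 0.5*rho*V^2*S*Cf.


Formula: Rf = 0.5 * rho * V^2 * S * Cf
Step 1 — V^2 = 4.62^2 = 21.3444
Step 2 — 0.5 * rho * V^2 = 0.5 * 1025 * 21.3444 = 10939.005
Step 3 — Rf = 10939.005 * 3421 * 0.00219 ≈ 81955 N (5 s.f.)

81955 N


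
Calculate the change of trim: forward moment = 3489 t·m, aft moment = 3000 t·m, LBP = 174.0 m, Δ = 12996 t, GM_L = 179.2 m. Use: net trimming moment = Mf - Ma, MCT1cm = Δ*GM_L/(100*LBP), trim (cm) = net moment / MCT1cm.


Formula: net trimming moment = Mf - Ma; MCT1cm = Δ*GM_L/(100*LBP); trim = net moment / MCT1cm
Step 1 — net trimming moment = 3489 - 3000 = 489 t·m
Step 2 — MCT1cm = 12996 * 179.2 / (100 * 174.0) = 133.8439 t·m/cm
Step 3 — trim = 489 / 133.8439 ≈ 3.6535 cm (5 s.f.)

3.6535 cm


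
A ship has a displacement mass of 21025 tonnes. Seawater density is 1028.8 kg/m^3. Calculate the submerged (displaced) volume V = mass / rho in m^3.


Formula: V = mass / rho
Step 1 — convert tonnes to kg: 21025 t * 1000 = 21025000 kg
Step 2 — V = 21025000 / 1028.8 ≈ 20436 m^3 (5 s.f.)

20436 m^3


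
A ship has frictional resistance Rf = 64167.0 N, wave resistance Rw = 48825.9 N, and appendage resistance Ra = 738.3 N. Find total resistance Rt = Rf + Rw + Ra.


Formula: Rt = Rf + Rw + Ra
Substituting: Rt = 64167.0 + 48825.9 + 738.3
Result: Rt = 113731.2 N

113731.2 N


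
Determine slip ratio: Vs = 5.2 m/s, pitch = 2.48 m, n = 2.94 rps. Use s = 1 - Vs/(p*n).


Formula: s = 1 - Vs / (p * n)
Step 1 — p * n = 2.48 * 2.94 = 7.2912
Step 2 — Vs / (p*n) = 5.2 / 7.2912 = 0.713189 (6 d.p.)
Step 3 — s = 1 - 0.713189 = 0.286811

0.286811


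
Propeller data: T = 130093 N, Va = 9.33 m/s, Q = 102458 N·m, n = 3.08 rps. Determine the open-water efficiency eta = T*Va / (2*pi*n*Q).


Formula: eta = T * Va / (2 * pi * n * Q)
Step 1 — numerator = T * Va = 130093 * 9.33 = 1213767.69
Step 2 — 2 * pi * n = 2 * pi * 3.08 = 19.352211
Step 3 — denominator = 19.352211 * 102458 = 1982788.83
Step 4 — eta = 1213767.69 / 1982788.83 ≈ 0.61215 (5 s.f.)

0.61215


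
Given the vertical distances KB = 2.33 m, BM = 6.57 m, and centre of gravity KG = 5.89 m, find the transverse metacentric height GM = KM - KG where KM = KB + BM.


Formula: GM = KB + BM - KG
Step 1 — KM = KB + BM = 2.33 + 6.57 = 8.9 m
Step 2 — GM = KM - KG = 8.9 - 5.89 = 3.01 m

3.01 m


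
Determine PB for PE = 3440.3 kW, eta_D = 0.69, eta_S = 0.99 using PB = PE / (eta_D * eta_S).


Formula: PB = PE / (eta_D * eta_S)
Step 1 — combined efficiency = eta_D * eta_S = 0.69 * 0.99 = 0.6831
Step 2 — PB = 3440.3 / 0.6831 ≈ 5036.3 kW (5 s.f.)

5036.3 kW


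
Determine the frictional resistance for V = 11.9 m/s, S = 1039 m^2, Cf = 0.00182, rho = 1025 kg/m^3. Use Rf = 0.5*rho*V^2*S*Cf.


Formula: Rf = 0.5 * rho * V^2 * S * Cf
Step 1 — V^2 = 11.9^2 = 141.61
Step 2 — 0.5 * rho * V^2 = 0.5 * 1025 * 141.61 = 72575.125
Step 3 — Rf = 72575.125 * 1039 * 0.00182 ≈ 137240 N (5 s.f.)

137240 N


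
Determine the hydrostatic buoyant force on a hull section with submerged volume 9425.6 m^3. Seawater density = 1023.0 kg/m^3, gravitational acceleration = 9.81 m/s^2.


Formula: Fb = rho * g * V
Substituting: Fb = 1023.0 * 9.81 * 9425.6
Intermediate: 1023.0 * 9.81 = 10035.63
Result: Fb = 10035.63 * 9425.6 ≈ 94592000 N (5 s.f.)

94592000 N


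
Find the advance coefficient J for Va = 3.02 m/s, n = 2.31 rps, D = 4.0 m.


Formula: J = Va / (n * D)
Step 1 — n * D = 2.31 * 4.0 = 9.24
Step 2 — J = 3.02 / 9.24 ≈ 0.32684 (5 s.f.)

0.32684
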